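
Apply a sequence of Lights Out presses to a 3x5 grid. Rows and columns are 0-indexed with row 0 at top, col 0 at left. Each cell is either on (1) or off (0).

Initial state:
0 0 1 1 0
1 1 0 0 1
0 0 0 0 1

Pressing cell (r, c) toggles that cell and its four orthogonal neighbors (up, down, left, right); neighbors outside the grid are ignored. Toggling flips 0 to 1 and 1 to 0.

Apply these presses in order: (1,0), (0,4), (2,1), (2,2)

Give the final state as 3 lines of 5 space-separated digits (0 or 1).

Answer: 1 0 1 0 1
0 1 1 0 0
0 0 0 1 1

Derivation:
After press 1 at (1,0):
1 0 1 1 0
0 0 0 0 1
1 0 0 0 1

After press 2 at (0,4):
1 0 1 0 1
0 0 0 0 0
1 0 0 0 1

After press 3 at (2,1):
1 0 1 0 1
0 1 0 0 0
0 1 1 0 1

After press 4 at (2,2):
1 0 1 0 1
0 1 1 0 0
0 0 0 1 1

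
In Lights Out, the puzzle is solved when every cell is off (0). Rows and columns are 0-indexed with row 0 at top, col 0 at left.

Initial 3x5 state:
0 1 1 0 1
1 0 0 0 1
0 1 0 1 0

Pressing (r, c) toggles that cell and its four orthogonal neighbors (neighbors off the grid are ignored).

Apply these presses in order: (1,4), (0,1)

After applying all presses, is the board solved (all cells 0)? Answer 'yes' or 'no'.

Answer: no

Derivation:
After press 1 at (1,4):
0 1 1 0 0
1 0 0 1 0
0 1 0 1 1

After press 2 at (0,1):
1 0 0 0 0
1 1 0 1 0
0 1 0 1 1

Lights still on: 7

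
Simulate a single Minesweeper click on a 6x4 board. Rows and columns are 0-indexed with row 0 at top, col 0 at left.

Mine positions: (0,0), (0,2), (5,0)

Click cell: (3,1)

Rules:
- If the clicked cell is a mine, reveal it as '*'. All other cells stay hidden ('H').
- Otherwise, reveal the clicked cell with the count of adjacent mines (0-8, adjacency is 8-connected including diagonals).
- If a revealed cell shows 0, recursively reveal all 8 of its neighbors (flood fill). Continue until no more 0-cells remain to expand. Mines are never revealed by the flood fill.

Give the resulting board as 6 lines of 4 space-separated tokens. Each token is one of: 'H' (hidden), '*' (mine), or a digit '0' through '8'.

H H H H
1 2 1 1
0 0 0 0
0 0 0 0
1 1 0 0
H 1 0 0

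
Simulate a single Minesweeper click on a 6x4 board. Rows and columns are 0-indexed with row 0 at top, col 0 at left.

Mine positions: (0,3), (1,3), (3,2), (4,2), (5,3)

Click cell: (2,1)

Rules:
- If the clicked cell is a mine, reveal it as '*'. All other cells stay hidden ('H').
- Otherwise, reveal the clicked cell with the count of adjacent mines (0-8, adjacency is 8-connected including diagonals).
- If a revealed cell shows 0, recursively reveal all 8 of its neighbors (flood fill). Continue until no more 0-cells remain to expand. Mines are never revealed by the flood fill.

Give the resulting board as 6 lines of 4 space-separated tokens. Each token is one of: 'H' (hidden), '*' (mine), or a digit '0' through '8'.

H H H H
H H H H
H 1 H H
H H H H
H H H H
H H H H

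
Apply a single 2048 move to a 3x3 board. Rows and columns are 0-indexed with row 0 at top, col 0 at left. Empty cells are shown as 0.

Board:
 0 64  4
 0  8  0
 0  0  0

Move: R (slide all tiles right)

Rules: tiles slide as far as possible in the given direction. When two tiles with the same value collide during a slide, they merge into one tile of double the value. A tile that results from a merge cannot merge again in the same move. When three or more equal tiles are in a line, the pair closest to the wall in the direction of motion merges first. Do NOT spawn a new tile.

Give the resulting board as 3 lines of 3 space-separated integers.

Answer:  0 64  4
 0  0  8
 0  0  0

Derivation:
Slide right:
row 0: [0, 64, 4] -> [0, 64, 4]
row 1: [0, 8, 0] -> [0, 0, 8]
row 2: [0, 0, 0] -> [0, 0, 0]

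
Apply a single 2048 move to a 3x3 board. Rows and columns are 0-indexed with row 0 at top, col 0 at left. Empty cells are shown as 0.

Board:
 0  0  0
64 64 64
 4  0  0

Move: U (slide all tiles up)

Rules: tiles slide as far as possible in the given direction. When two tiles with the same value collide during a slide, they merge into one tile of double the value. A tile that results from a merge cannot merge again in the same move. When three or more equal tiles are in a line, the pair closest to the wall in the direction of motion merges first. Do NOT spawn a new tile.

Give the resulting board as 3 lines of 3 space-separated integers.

Slide up:
col 0: [0, 64, 4] -> [64, 4, 0]
col 1: [0, 64, 0] -> [64, 0, 0]
col 2: [0, 64, 0] -> [64, 0, 0]

Answer: 64 64 64
 4  0  0
 0  0  0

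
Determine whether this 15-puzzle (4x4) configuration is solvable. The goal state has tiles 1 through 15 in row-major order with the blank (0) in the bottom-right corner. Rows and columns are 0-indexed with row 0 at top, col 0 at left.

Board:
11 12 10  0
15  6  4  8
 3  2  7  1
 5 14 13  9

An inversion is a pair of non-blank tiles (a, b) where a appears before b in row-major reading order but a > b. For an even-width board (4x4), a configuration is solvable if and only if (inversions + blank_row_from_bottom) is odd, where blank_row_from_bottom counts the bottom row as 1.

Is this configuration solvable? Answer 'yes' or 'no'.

Answer: yes

Derivation:
Inversions: 61
Blank is in row 0 (0-indexed from top), which is row 4 counting from the bottom (bottom = 1).
61 + 4 = 65, which is odd, so the puzzle is solvable.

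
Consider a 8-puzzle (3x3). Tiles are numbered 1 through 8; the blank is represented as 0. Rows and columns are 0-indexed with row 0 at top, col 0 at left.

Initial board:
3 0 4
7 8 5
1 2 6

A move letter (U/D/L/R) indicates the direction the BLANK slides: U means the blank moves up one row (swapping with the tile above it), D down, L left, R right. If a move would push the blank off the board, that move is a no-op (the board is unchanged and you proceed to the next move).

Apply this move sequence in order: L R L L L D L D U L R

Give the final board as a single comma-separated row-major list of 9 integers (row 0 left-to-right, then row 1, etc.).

After move 1 (L):
0 3 4
7 8 5
1 2 6

After move 2 (R):
3 0 4
7 8 5
1 2 6

After move 3 (L):
0 3 4
7 8 5
1 2 6

After move 4 (L):
0 3 4
7 8 5
1 2 6

After move 5 (L):
0 3 4
7 8 5
1 2 6

After move 6 (D):
7 3 4
0 8 5
1 2 6

After move 7 (L):
7 3 4
0 8 5
1 2 6

After move 8 (D):
7 3 4
1 8 5
0 2 6

After move 9 (U):
7 3 4
0 8 5
1 2 6

After move 10 (L):
7 3 4
0 8 5
1 2 6

After move 11 (R):
7 3 4
8 0 5
1 2 6

Answer: 7, 3, 4, 8, 0, 5, 1, 2, 6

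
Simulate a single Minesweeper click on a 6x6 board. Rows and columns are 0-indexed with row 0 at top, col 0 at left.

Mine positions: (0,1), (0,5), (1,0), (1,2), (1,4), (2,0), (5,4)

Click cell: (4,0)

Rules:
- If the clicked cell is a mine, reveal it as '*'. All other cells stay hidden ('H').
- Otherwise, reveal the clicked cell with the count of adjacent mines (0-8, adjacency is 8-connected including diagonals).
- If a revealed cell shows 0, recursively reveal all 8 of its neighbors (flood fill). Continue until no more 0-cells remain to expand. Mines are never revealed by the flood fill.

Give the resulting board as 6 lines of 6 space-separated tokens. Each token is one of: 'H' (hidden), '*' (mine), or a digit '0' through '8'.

H H H H H H
H H H H H H
H 3 1 2 1 1
1 1 0 0 0 0
0 0 0 1 1 1
0 0 0 1 H H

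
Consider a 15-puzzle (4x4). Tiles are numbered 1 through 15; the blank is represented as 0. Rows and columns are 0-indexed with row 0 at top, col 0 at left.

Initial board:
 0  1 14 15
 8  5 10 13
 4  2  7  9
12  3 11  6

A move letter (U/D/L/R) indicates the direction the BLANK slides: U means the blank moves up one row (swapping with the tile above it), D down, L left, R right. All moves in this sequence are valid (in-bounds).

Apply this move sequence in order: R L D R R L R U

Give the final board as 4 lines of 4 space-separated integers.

After move 1 (R):
 1  0 14 15
 8  5 10 13
 4  2  7  9
12  3 11  6

After move 2 (L):
 0  1 14 15
 8  5 10 13
 4  2  7  9
12  3 11  6

After move 3 (D):
 8  1 14 15
 0  5 10 13
 4  2  7  9
12  3 11  6

After move 4 (R):
 8  1 14 15
 5  0 10 13
 4  2  7  9
12  3 11  6

After move 5 (R):
 8  1 14 15
 5 10  0 13
 4  2  7  9
12  3 11  6

After move 6 (L):
 8  1 14 15
 5  0 10 13
 4  2  7  9
12  3 11  6

After move 7 (R):
 8  1 14 15
 5 10  0 13
 4  2  7  9
12  3 11  6

After move 8 (U):
 8  1  0 15
 5 10 14 13
 4  2  7  9
12  3 11  6

Answer:  8  1  0 15
 5 10 14 13
 4  2  7  9
12  3 11  6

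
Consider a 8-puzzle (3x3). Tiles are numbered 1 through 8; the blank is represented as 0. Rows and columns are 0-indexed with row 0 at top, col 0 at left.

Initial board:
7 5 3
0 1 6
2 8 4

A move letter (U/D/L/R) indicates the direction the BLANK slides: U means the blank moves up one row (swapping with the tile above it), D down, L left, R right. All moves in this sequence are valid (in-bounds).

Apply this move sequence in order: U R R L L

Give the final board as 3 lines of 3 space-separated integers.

After move 1 (U):
0 5 3
7 1 6
2 8 4

After move 2 (R):
5 0 3
7 1 6
2 8 4

After move 3 (R):
5 3 0
7 1 6
2 8 4

After move 4 (L):
5 0 3
7 1 6
2 8 4

After move 5 (L):
0 5 3
7 1 6
2 8 4

Answer: 0 5 3
7 1 6
2 8 4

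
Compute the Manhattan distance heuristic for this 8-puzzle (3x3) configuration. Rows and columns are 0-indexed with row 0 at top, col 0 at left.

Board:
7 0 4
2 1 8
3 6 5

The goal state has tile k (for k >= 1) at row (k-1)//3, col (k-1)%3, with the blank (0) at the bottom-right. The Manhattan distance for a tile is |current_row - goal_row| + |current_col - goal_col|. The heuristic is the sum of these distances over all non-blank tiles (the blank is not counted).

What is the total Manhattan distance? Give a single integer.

Tile 7: (0,0)->(2,0) = 2
Tile 4: (0,2)->(1,0) = 3
Tile 2: (1,0)->(0,1) = 2
Tile 1: (1,1)->(0,0) = 2
Tile 8: (1,2)->(2,1) = 2
Tile 3: (2,0)->(0,2) = 4
Tile 6: (2,1)->(1,2) = 2
Tile 5: (2,2)->(1,1) = 2
Sum: 2 + 3 + 2 + 2 + 2 + 4 + 2 + 2 = 19

Answer: 19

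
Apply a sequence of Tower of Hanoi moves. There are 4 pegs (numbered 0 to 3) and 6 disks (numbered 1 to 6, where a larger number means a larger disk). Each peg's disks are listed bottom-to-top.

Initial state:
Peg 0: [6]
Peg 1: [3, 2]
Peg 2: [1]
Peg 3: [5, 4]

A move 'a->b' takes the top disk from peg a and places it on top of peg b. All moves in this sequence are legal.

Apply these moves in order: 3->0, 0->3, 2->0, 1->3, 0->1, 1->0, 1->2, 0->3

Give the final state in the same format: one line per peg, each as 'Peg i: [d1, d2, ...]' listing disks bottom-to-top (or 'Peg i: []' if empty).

After move 1 (3->0):
Peg 0: [6, 4]
Peg 1: [3, 2]
Peg 2: [1]
Peg 3: [5]

After move 2 (0->3):
Peg 0: [6]
Peg 1: [3, 2]
Peg 2: [1]
Peg 3: [5, 4]

After move 3 (2->0):
Peg 0: [6, 1]
Peg 1: [3, 2]
Peg 2: []
Peg 3: [5, 4]

After move 4 (1->3):
Peg 0: [6, 1]
Peg 1: [3]
Peg 2: []
Peg 3: [5, 4, 2]

After move 5 (0->1):
Peg 0: [6]
Peg 1: [3, 1]
Peg 2: []
Peg 3: [5, 4, 2]

After move 6 (1->0):
Peg 0: [6, 1]
Peg 1: [3]
Peg 2: []
Peg 3: [5, 4, 2]

After move 7 (1->2):
Peg 0: [6, 1]
Peg 1: []
Peg 2: [3]
Peg 3: [5, 4, 2]

After move 8 (0->3):
Peg 0: [6]
Peg 1: []
Peg 2: [3]
Peg 3: [5, 4, 2, 1]

Answer: Peg 0: [6]
Peg 1: []
Peg 2: [3]
Peg 3: [5, 4, 2, 1]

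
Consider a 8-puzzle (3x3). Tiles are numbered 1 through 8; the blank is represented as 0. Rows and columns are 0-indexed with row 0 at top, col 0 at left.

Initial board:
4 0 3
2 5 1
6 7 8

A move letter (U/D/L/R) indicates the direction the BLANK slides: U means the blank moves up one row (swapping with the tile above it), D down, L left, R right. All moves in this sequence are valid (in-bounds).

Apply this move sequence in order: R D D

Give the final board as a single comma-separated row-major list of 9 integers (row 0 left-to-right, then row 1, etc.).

After move 1 (R):
4 3 0
2 5 1
6 7 8

After move 2 (D):
4 3 1
2 5 0
6 7 8

After move 3 (D):
4 3 1
2 5 8
6 7 0

Answer: 4, 3, 1, 2, 5, 8, 6, 7, 0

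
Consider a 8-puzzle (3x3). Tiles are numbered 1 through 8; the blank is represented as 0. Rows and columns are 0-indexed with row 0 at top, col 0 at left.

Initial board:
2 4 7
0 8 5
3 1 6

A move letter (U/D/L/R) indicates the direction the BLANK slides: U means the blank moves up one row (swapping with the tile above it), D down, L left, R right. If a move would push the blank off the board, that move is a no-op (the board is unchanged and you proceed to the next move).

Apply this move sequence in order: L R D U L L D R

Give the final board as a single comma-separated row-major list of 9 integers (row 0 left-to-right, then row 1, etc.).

After move 1 (L):
2 4 7
0 8 5
3 1 6

After move 2 (R):
2 4 7
8 0 5
3 1 6

After move 3 (D):
2 4 7
8 1 5
3 0 6

After move 4 (U):
2 4 7
8 0 5
3 1 6

After move 5 (L):
2 4 7
0 8 5
3 1 6

After move 6 (L):
2 4 7
0 8 5
3 1 6

After move 7 (D):
2 4 7
3 8 5
0 1 6

After move 8 (R):
2 4 7
3 8 5
1 0 6

Answer: 2, 4, 7, 3, 8, 5, 1, 0, 6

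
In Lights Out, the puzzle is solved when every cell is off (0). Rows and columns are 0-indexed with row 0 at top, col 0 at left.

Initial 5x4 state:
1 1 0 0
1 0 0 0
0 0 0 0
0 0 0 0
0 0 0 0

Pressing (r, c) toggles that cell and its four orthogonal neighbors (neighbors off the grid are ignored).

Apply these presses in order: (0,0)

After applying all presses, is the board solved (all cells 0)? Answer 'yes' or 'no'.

Answer: yes

Derivation:
After press 1 at (0,0):
0 0 0 0
0 0 0 0
0 0 0 0
0 0 0 0
0 0 0 0

Lights still on: 0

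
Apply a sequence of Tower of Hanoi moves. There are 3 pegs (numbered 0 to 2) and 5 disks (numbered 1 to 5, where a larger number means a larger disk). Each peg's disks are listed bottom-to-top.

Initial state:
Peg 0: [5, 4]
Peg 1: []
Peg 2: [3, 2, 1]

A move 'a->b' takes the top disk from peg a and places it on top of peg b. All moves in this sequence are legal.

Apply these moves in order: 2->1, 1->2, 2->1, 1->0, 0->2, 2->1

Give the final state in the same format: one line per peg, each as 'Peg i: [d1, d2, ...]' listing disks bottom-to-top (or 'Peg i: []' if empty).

After move 1 (2->1):
Peg 0: [5, 4]
Peg 1: [1]
Peg 2: [3, 2]

After move 2 (1->2):
Peg 0: [5, 4]
Peg 1: []
Peg 2: [3, 2, 1]

After move 3 (2->1):
Peg 0: [5, 4]
Peg 1: [1]
Peg 2: [3, 2]

After move 4 (1->0):
Peg 0: [5, 4, 1]
Peg 1: []
Peg 2: [3, 2]

After move 5 (0->2):
Peg 0: [5, 4]
Peg 1: []
Peg 2: [3, 2, 1]

After move 6 (2->1):
Peg 0: [5, 4]
Peg 1: [1]
Peg 2: [3, 2]

Answer: Peg 0: [5, 4]
Peg 1: [1]
Peg 2: [3, 2]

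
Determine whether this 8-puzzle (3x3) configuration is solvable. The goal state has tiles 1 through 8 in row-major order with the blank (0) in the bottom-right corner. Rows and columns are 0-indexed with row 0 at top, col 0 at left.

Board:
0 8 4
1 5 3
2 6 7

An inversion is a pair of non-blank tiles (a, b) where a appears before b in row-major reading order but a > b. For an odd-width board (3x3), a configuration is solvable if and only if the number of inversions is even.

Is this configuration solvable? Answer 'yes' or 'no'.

Inversions (pairs i<j in row-major order where tile[i] > tile[j] > 0): 13
13 is odd, so the puzzle is not solvable.

Answer: no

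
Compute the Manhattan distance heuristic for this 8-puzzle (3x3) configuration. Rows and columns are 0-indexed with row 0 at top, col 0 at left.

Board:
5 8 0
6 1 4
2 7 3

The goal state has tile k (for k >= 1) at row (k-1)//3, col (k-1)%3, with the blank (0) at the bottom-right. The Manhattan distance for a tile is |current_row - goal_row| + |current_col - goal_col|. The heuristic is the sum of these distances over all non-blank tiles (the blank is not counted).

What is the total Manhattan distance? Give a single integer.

Answer: 16

Derivation:
Tile 5: (0,0)->(1,1) = 2
Tile 8: (0,1)->(2,1) = 2
Tile 6: (1,0)->(1,2) = 2
Tile 1: (1,1)->(0,0) = 2
Tile 4: (1,2)->(1,0) = 2
Tile 2: (2,0)->(0,1) = 3
Tile 7: (2,1)->(2,0) = 1
Tile 3: (2,2)->(0,2) = 2
Sum: 2 + 2 + 2 + 2 + 2 + 3 + 1 + 2 = 16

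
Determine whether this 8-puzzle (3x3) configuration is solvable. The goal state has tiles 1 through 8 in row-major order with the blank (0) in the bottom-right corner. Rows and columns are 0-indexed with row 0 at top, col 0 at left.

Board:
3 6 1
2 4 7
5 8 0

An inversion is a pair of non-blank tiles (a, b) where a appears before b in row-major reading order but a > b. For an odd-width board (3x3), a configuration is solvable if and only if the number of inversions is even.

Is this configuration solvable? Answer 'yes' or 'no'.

Inversions (pairs i<j in row-major order where tile[i] > tile[j] > 0): 7
7 is odd, so the puzzle is not solvable.

Answer: no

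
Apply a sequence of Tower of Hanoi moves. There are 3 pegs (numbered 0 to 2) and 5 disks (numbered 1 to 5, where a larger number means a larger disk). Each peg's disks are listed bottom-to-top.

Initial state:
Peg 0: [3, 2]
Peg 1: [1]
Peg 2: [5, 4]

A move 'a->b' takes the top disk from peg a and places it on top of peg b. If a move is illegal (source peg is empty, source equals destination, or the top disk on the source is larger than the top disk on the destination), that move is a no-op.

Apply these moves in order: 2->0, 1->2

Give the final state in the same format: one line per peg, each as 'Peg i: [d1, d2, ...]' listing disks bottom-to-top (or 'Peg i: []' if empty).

Answer: Peg 0: [3, 2]
Peg 1: []
Peg 2: [5, 4, 1]

Derivation:
After move 1 (2->0):
Peg 0: [3, 2]
Peg 1: [1]
Peg 2: [5, 4]

After move 2 (1->2):
Peg 0: [3, 2]
Peg 1: []
Peg 2: [5, 4, 1]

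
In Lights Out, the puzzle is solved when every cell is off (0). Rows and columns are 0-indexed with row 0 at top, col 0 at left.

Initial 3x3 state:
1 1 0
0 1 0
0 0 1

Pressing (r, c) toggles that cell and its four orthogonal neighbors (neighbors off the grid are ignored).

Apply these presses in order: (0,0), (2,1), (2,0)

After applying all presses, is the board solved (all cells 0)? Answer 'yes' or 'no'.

Answer: yes

Derivation:
After press 1 at (0,0):
0 0 0
1 1 0
0 0 1

After press 2 at (2,1):
0 0 0
1 0 0
1 1 0

After press 3 at (2,0):
0 0 0
0 0 0
0 0 0

Lights still on: 0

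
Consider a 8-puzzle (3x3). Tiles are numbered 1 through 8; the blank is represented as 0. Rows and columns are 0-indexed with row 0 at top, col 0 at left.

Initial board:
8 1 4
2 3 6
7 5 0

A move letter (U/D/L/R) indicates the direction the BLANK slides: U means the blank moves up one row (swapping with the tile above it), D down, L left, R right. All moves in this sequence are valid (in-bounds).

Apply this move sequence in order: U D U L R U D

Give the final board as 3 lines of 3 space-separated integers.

Answer: 8 1 4
2 3 0
7 5 6

Derivation:
After move 1 (U):
8 1 4
2 3 0
7 5 6

After move 2 (D):
8 1 4
2 3 6
7 5 0

After move 3 (U):
8 1 4
2 3 0
7 5 6

After move 4 (L):
8 1 4
2 0 3
7 5 6

After move 5 (R):
8 1 4
2 3 0
7 5 6

After move 6 (U):
8 1 0
2 3 4
7 5 6

After move 7 (D):
8 1 4
2 3 0
7 5 6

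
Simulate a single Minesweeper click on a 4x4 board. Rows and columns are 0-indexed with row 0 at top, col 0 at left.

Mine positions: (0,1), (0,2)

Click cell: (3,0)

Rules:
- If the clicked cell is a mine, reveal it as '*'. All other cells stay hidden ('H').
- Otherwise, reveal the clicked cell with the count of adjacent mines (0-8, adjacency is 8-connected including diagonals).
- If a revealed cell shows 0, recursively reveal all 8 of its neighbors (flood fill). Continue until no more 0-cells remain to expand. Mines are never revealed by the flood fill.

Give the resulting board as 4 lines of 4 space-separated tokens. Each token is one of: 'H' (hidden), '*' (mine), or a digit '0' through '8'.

H H H H
1 2 2 1
0 0 0 0
0 0 0 0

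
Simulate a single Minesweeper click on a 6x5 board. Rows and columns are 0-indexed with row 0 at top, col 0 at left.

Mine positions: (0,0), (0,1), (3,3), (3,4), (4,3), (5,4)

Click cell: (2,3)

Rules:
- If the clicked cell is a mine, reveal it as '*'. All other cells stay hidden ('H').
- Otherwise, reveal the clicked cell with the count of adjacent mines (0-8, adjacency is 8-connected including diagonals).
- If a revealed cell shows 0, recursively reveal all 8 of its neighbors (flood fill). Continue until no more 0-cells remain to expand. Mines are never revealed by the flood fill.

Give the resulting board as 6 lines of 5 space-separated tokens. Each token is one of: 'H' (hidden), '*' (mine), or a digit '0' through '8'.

H H H H H
H H H H H
H H H 2 H
H H H H H
H H H H H
H H H H H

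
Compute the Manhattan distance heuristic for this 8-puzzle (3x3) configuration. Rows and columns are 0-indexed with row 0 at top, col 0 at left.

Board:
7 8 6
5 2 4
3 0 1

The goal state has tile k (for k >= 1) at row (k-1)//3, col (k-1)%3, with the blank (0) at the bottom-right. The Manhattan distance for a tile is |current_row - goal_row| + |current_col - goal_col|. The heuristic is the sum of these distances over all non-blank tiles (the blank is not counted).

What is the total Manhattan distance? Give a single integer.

Answer: 17

Derivation:
Tile 7: (0,0)->(2,0) = 2
Tile 8: (0,1)->(2,1) = 2
Tile 6: (0,2)->(1,2) = 1
Tile 5: (1,0)->(1,1) = 1
Tile 2: (1,1)->(0,1) = 1
Tile 4: (1,2)->(1,0) = 2
Tile 3: (2,0)->(0,2) = 4
Tile 1: (2,2)->(0,0) = 4
Sum: 2 + 2 + 1 + 1 + 1 + 2 + 4 + 4 = 17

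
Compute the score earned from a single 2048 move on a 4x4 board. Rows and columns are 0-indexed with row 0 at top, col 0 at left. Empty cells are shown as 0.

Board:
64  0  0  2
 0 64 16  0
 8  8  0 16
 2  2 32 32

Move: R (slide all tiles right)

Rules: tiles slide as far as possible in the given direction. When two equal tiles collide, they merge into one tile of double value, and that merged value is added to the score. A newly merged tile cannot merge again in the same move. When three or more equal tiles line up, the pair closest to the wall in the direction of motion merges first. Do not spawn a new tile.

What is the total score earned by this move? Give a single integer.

Answer: 84

Derivation:
Slide right:
row 0: [64, 0, 0, 2] -> [0, 0, 64, 2]  score +0 (running 0)
row 1: [0, 64, 16, 0] -> [0, 0, 64, 16]  score +0 (running 0)
row 2: [8, 8, 0, 16] -> [0, 0, 16, 16]  score +16 (running 16)
row 3: [2, 2, 32, 32] -> [0, 0, 4, 64]  score +68 (running 84)
Board after move:
 0  0 64  2
 0  0 64 16
 0  0 16 16
 0  0  4 64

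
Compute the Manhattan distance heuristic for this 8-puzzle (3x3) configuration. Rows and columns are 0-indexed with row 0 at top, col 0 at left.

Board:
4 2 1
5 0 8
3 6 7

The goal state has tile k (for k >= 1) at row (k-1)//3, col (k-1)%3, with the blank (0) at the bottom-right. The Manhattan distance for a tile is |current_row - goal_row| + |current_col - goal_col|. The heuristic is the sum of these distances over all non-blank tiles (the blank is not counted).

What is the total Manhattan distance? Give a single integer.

Answer: 14

Derivation:
Tile 4: (0,0)->(1,0) = 1
Tile 2: (0,1)->(0,1) = 0
Tile 1: (0,2)->(0,0) = 2
Tile 5: (1,0)->(1,1) = 1
Tile 8: (1,2)->(2,1) = 2
Tile 3: (2,0)->(0,2) = 4
Tile 6: (2,1)->(1,2) = 2
Tile 7: (2,2)->(2,0) = 2
Sum: 1 + 0 + 2 + 1 + 2 + 4 + 2 + 2 = 14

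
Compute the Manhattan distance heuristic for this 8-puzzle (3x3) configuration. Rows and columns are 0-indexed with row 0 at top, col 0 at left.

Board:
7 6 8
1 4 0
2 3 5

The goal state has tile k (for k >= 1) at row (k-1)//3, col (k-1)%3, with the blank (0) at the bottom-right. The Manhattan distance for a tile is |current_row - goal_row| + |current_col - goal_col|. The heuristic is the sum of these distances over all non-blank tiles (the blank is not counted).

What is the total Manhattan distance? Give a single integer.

Tile 7: at (0,0), goal (2,0), distance |0-2|+|0-0| = 2
Tile 6: at (0,1), goal (1,2), distance |0-1|+|1-2| = 2
Tile 8: at (0,2), goal (2,1), distance |0-2|+|2-1| = 3
Tile 1: at (1,0), goal (0,0), distance |1-0|+|0-0| = 1
Tile 4: at (1,1), goal (1,0), distance |1-1|+|1-0| = 1
Tile 2: at (2,0), goal (0,1), distance |2-0|+|0-1| = 3
Tile 3: at (2,1), goal (0,2), distance |2-0|+|1-2| = 3
Tile 5: at (2,2), goal (1,1), distance |2-1|+|2-1| = 2
Sum: 2 + 2 + 3 + 1 + 1 + 3 + 3 + 2 = 17

Answer: 17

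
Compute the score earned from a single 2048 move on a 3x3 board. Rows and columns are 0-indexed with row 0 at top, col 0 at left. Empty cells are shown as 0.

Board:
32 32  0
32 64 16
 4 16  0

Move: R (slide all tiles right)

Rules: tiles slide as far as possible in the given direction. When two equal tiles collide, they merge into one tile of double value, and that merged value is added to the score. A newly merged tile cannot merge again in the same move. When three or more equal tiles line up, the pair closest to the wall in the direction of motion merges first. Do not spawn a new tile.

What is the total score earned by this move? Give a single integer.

Slide right:
row 0: [32, 32, 0] -> [0, 0, 64]  score +64 (running 64)
row 1: [32, 64, 16] -> [32, 64, 16]  score +0 (running 64)
row 2: [4, 16, 0] -> [0, 4, 16]  score +0 (running 64)
Board after move:
 0  0 64
32 64 16
 0  4 16

Answer: 64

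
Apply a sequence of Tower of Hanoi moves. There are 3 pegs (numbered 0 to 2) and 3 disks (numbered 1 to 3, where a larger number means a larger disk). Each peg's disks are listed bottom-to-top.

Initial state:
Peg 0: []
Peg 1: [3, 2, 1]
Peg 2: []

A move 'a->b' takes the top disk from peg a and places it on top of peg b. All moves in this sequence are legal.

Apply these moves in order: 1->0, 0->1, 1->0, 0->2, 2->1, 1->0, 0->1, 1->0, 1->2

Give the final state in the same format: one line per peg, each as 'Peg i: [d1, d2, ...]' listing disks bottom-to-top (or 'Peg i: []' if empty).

After move 1 (1->0):
Peg 0: [1]
Peg 1: [3, 2]
Peg 2: []

After move 2 (0->1):
Peg 0: []
Peg 1: [3, 2, 1]
Peg 2: []

After move 3 (1->0):
Peg 0: [1]
Peg 1: [3, 2]
Peg 2: []

After move 4 (0->2):
Peg 0: []
Peg 1: [3, 2]
Peg 2: [1]

After move 5 (2->1):
Peg 0: []
Peg 1: [3, 2, 1]
Peg 2: []

After move 6 (1->0):
Peg 0: [1]
Peg 1: [3, 2]
Peg 2: []

After move 7 (0->1):
Peg 0: []
Peg 1: [3, 2, 1]
Peg 2: []

After move 8 (1->0):
Peg 0: [1]
Peg 1: [3, 2]
Peg 2: []

After move 9 (1->2):
Peg 0: [1]
Peg 1: [3]
Peg 2: [2]

Answer: Peg 0: [1]
Peg 1: [3]
Peg 2: [2]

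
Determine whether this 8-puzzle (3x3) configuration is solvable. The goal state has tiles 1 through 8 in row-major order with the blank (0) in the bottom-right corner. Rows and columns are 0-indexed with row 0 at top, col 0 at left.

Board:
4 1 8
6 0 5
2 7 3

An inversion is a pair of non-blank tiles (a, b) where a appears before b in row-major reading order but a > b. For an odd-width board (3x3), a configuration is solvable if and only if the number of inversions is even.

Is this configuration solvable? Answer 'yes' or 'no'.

Answer: yes

Derivation:
Inversions (pairs i<j in row-major order where tile[i] > tile[j] > 0): 14
14 is even, so the puzzle is solvable.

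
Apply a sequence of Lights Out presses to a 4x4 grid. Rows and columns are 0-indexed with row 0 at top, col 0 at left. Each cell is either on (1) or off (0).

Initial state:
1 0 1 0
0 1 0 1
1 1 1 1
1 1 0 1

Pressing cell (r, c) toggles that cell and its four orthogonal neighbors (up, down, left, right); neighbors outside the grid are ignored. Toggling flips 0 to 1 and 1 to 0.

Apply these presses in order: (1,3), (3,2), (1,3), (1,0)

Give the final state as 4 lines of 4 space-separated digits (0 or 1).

After press 1 at (1,3):
1 0 1 1
0 1 1 0
1 1 1 0
1 1 0 1

After press 2 at (3,2):
1 0 1 1
0 1 1 0
1 1 0 0
1 0 1 0

After press 3 at (1,3):
1 0 1 0
0 1 0 1
1 1 0 1
1 0 1 0

After press 4 at (1,0):
0 0 1 0
1 0 0 1
0 1 0 1
1 0 1 0

Answer: 0 0 1 0
1 0 0 1
0 1 0 1
1 0 1 0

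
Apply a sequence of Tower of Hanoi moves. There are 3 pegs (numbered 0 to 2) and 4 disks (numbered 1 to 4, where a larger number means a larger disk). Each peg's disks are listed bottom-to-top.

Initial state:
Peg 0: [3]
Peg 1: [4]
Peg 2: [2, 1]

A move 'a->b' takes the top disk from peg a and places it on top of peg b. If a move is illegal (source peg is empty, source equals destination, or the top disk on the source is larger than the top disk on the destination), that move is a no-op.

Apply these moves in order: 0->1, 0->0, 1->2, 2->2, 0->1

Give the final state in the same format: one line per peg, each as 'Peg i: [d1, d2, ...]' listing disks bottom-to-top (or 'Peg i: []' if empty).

After move 1 (0->1):
Peg 0: []
Peg 1: [4, 3]
Peg 2: [2, 1]

After move 2 (0->0):
Peg 0: []
Peg 1: [4, 3]
Peg 2: [2, 1]

After move 3 (1->2):
Peg 0: []
Peg 1: [4, 3]
Peg 2: [2, 1]

After move 4 (2->2):
Peg 0: []
Peg 1: [4, 3]
Peg 2: [2, 1]

After move 5 (0->1):
Peg 0: []
Peg 1: [4, 3]
Peg 2: [2, 1]

Answer: Peg 0: []
Peg 1: [4, 3]
Peg 2: [2, 1]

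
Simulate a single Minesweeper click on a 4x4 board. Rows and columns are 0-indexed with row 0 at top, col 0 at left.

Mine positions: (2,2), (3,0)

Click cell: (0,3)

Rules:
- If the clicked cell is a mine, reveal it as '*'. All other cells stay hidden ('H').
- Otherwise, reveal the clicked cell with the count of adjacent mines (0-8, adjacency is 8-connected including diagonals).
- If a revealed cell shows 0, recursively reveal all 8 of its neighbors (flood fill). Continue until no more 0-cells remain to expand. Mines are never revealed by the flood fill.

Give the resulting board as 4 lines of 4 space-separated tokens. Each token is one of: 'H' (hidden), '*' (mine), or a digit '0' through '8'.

0 0 0 0
0 1 1 1
1 2 H H
H H H H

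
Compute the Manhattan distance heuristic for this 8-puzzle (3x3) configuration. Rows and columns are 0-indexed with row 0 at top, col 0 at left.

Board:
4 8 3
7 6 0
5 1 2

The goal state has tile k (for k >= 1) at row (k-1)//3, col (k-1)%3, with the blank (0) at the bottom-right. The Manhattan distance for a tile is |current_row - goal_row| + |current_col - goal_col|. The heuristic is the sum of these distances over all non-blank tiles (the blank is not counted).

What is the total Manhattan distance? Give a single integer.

Tile 4: (0,0)->(1,0) = 1
Tile 8: (0,1)->(2,1) = 2
Tile 3: (0,2)->(0,2) = 0
Tile 7: (1,0)->(2,0) = 1
Tile 6: (1,1)->(1,2) = 1
Tile 5: (2,0)->(1,1) = 2
Tile 1: (2,1)->(0,0) = 3
Tile 2: (2,2)->(0,1) = 3
Sum: 1 + 2 + 0 + 1 + 1 + 2 + 3 + 3 = 13

Answer: 13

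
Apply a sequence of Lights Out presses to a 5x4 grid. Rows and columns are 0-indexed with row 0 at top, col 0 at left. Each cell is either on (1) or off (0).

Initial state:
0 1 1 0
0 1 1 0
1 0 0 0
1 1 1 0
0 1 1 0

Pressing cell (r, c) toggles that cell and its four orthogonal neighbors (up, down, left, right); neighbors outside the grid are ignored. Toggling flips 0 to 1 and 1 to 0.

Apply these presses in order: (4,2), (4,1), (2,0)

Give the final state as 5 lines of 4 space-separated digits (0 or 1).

After press 1 at (4,2):
0 1 1 0
0 1 1 0
1 0 0 0
1 1 0 0
0 0 0 1

After press 2 at (4,1):
0 1 1 0
0 1 1 0
1 0 0 0
1 0 0 0
1 1 1 1

After press 3 at (2,0):
0 1 1 0
1 1 1 0
0 1 0 0
0 0 0 0
1 1 1 1

Answer: 0 1 1 0
1 1 1 0
0 1 0 0
0 0 0 0
1 1 1 1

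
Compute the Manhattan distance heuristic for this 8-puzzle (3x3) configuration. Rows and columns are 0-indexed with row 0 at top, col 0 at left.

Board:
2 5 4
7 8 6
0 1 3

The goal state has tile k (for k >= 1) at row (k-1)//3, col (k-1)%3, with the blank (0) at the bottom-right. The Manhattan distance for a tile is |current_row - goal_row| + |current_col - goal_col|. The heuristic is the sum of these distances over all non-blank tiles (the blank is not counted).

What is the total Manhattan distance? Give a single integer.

Tile 2: at (0,0), goal (0,1), distance |0-0|+|0-1| = 1
Tile 5: at (0,1), goal (1,1), distance |0-1|+|1-1| = 1
Tile 4: at (0,2), goal (1,0), distance |0-1|+|2-0| = 3
Tile 7: at (1,0), goal (2,0), distance |1-2|+|0-0| = 1
Tile 8: at (1,1), goal (2,1), distance |1-2|+|1-1| = 1
Tile 6: at (1,2), goal (1,2), distance |1-1|+|2-2| = 0
Tile 1: at (2,1), goal (0,0), distance |2-0|+|1-0| = 3
Tile 3: at (2,2), goal (0,2), distance |2-0|+|2-2| = 2
Sum: 1 + 1 + 3 + 1 + 1 + 0 + 3 + 2 = 12

Answer: 12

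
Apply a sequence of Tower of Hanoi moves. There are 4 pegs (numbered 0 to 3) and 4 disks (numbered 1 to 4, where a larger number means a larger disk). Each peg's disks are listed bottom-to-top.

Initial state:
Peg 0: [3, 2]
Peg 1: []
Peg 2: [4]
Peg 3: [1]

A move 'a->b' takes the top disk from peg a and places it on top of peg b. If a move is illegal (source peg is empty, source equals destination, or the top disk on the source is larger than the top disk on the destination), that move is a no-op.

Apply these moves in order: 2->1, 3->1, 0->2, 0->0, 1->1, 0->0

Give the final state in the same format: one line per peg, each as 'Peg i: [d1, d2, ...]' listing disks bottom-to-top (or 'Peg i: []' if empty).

Answer: Peg 0: [3]
Peg 1: [4, 1]
Peg 2: [2]
Peg 3: []

Derivation:
After move 1 (2->1):
Peg 0: [3, 2]
Peg 1: [4]
Peg 2: []
Peg 3: [1]

After move 2 (3->1):
Peg 0: [3, 2]
Peg 1: [4, 1]
Peg 2: []
Peg 3: []

After move 3 (0->2):
Peg 0: [3]
Peg 1: [4, 1]
Peg 2: [2]
Peg 3: []

After move 4 (0->0):
Peg 0: [3]
Peg 1: [4, 1]
Peg 2: [2]
Peg 3: []

After move 5 (1->1):
Peg 0: [3]
Peg 1: [4, 1]
Peg 2: [2]
Peg 3: []

After move 6 (0->0):
Peg 0: [3]
Peg 1: [4, 1]
Peg 2: [2]
Peg 3: []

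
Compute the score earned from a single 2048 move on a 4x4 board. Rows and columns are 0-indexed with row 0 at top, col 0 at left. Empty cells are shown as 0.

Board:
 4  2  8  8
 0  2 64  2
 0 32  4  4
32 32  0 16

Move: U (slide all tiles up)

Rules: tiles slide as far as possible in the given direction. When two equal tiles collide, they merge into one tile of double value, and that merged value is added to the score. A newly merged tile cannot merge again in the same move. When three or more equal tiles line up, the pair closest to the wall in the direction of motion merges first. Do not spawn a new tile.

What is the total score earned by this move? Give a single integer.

Slide up:
col 0: [4, 0, 0, 32] -> [4, 32, 0, 0]  score +0 (running 0)
col 1: [2, 2, 32, 32] -> [4, 64, 0, 0]  score +68 (running 68)
col 2: [8, 64, 4, 0] -> [8, 64, 4, 0]  score +0 (running 68)
col 3: [8, 2, 4, 16] -> [8, 2, 4, 16]  score +0 (running 68)
Board after move:
 4  4  8  8
32 64 64  2
 0  0  4  4
 0  0  0 16

Answer: 68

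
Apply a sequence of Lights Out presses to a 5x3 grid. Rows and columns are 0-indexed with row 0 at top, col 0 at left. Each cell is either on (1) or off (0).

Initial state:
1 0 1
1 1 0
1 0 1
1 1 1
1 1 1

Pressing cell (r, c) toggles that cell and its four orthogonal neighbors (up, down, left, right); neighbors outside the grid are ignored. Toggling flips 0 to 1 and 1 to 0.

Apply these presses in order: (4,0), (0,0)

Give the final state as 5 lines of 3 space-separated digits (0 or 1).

Answer: 0 1 1
0 1 0
1 0 1
0 1 1
0 0 1

Derivation:
After press 1 at (4,0):
1 0 1
1 1 0
1 0 1
0 1 1
0 0 1

After press 2 at (0,0):
0 1 1
0 1 0
1 0 1
0 1 1
0 0 1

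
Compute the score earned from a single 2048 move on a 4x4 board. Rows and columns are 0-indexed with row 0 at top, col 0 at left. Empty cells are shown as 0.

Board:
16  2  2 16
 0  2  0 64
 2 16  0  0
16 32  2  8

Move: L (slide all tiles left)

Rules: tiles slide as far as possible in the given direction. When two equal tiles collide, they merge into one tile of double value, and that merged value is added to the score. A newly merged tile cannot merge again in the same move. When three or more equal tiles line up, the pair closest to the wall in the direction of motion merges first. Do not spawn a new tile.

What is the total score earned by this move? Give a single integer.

Slide left:
row 0: [16, 2, 2, 16] -> [16, 4, 16, 0]  score +4 (running 4)
row 1: [0, 2, 0, 64] -> [2, 64, 0, 0]  score +0 (running 4)
row 2: [2, 16, 0, 0] -> [2, 16, 0, 0]  score +0 (running 4)
row 3: [16, 32, 2, 8] -> [16, 32, 2, 8]  score +0 (running 4)
Board after move:
16  4 16  0
 2 64  0  0
 2 16  0  0
16 32  2  8

Answer: 4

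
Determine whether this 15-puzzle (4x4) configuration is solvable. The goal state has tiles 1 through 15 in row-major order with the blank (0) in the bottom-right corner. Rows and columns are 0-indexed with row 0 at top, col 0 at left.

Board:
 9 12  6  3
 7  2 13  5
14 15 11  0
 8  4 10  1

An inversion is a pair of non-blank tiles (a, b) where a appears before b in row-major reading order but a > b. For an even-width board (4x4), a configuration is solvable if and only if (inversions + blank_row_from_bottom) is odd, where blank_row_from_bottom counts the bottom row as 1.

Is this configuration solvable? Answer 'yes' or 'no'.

Inversions: 56
Blank is in row 2 (0-indexed from top), which is row 2 counting from the bottom (bottom = 1).
56 + 2 = 58, which is even, so the puzzle is not solvable.

Answer: no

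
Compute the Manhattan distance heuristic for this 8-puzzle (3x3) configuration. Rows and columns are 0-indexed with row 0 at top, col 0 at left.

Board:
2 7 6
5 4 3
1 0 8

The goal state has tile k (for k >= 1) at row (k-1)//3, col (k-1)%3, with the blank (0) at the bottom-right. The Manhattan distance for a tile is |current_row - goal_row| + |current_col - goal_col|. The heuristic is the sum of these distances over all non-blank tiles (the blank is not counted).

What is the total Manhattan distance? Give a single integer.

Tile 2: (0,0)->(0,1) = 1
Tile 7: (0,1)->(2,0) = 3
Tile 6: (0,2)->(1,2) = 1
Tile 5: (1,0)->(1,1) = 1
Tile 4: (1,1)->(1,0) = 1
Tile 3: (1,2)->(0,2) = 1
Tile 1: (2,0)->(0,0) = 2
Tile 8: (2,2)->(2,1) = 1
Sum: 1 + 3 + 1 + 1 + 1 + 1 + 2 + 1 = 11

Answer: 11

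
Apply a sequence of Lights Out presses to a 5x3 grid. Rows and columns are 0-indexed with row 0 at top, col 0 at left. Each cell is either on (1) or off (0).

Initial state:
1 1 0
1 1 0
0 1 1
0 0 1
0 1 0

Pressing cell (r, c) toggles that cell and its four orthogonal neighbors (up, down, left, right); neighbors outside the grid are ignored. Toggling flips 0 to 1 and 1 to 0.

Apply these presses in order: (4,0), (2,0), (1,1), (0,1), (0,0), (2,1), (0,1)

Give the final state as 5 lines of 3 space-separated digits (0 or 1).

After press 1 at (4,0):
1 1 0
1 1 0
0 1 1
1 0 1
1 0 0

After press 2 at (2,0):
1 1 0
0 1 0
1 0 1
0 0 1
1 0 0

After press 3 at (1,1):
1 0 0
1 0 1
1 1 1
0 0 1
1 0 0

After press 4 at (0,1):
0 1 1
1 1 1
1 1 1
0 0 1
1 0 0

After press 5 at (0,0):
1 0 1
0 1 1
1 1 1
0 0 1
1 0 0

After press 6 at (2,1):
1 0 1
0 0 1
0 0 0
0 1 1
1 0 0

After press 7 at (0,1):
0 1 0
0 1 1
0 0 0
0 1 1
1 0 0

Answer: 0 1 0
0 1 1
0 0 0
0 1 1
1 0 0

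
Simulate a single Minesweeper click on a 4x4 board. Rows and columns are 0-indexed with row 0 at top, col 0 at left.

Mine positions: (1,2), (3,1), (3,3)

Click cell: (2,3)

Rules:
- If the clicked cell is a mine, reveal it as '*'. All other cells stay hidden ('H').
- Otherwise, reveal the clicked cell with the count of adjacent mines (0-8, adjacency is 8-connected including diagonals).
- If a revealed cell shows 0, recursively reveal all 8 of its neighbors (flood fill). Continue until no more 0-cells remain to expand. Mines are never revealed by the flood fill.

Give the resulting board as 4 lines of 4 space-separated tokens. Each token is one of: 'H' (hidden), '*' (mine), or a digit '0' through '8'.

H H H H
H H H H
H H H 2
H H H H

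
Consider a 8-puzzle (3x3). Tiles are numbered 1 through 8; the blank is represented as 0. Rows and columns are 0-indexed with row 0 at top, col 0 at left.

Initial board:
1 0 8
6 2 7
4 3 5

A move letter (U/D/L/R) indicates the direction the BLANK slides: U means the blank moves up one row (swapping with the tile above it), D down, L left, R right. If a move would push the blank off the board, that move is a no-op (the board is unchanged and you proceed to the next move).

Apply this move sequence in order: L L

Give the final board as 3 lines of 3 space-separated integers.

After move 1 (L):
0 1 8
6 2 7
4 3 5

After move 2 (L):
0 1 8
6 2 7
4 3 5

Answer: 0 1 8
6 2 7
4 3 5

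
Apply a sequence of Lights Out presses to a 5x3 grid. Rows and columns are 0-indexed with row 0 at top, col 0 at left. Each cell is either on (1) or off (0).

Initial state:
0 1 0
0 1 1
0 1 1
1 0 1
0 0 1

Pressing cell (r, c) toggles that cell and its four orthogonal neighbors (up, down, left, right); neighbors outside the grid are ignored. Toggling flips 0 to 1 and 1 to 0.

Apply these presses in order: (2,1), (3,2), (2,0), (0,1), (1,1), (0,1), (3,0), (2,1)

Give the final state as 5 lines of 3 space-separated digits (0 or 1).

Answer: 0 0 0
0 0 0
0 1 0
1 0 0
1 0 0

Derivation:
After press 1 at (2,1):
0 1 0
0 0 1
1 0 0
1 1 1
0 0 1

After press 2 at (3,2):
0 1 0
0 0 1
1 0 1
1 0 0
0 0 0

After press 3 at (2,0):
0 1 0
1 0 1
0 1 1
0 0 0
0 0 0

After press 4 at (0,1):
1 0 1
1 1 1
0 1 1
0 0 0
0 0 0

After press 5 at (1,1):
1 1 1
0 0 0
0 0 1
0 0 0
0 0 0

After press 6 at (0,1):
0 0 0
0 1 0
0 0 1
0 0 0
0 0 0

After press 7 at (3,0):
0 0 0
0 1 0
1 0 1
1 1 0
1 0 0

After press 8 at (2,1):
0 0 0
0 0 0
0 1 0
1 0 0
1 0 0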